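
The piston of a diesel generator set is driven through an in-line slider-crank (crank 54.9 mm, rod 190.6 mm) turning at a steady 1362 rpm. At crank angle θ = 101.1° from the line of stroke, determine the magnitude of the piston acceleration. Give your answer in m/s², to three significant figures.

ω = 2π·1362/60 = 142.6 rad/s
x(θ) = r cosθ + √(L² − r² sin²θ); with ω constant, a = ω²·d²x/dθ².
d²x/dθ² = −r cosθ − r²(cos2θ)/√u − r⁴ sin²2θ/(4u^{3/2}),  u = L² − r² sin²θ = 0.0334261 m².
Substituting r = 0.0549 m, L = 0.1906 m, θ = 101.1°: d²x/dθ² = +0.02578 m.
a = ω²·d²x/dθ² = (142.6)²·(+0.02578) = +524.43 m/s²;  |a| = 524.43 m/s².

524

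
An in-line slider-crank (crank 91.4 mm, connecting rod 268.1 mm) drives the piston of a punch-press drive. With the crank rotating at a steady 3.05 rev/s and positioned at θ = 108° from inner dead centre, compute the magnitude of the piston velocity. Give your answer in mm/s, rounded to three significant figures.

1480

ω = 2π·3.05 = 19.16 rad/s
For an in-line slider-crank, x = r cosθ + √(L² − r² sin²θ), so v = −rω sinθ·[1 + r cosθ/√(L² − r² sin²θ)].
With r = 0.0914 m, L = 0.2681 m, θ = 108°: √(L² − r² sin²θ) = 0.25362 m.
v = −0.0914·19.16·0.95106·[1 + 0.0914·-0.30902/0.25362] = -1.4803 m/s.
|v| = 1.4803 m/s = 1480.3 mm/s.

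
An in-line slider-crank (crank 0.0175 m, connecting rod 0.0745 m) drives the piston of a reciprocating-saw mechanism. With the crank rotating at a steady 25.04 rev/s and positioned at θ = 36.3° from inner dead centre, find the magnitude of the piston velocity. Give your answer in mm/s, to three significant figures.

1940

ω = 2π·25 = 157.3 rad/s
For an in-line slider-crank, x = r cosθ + √(L² − r² sin²θ), so v = −rω sinθ·[1 + r cosθ/√(L² − r² sin²θ)].
With r = 0.0175 m, L = 0.0745 m, θ = 36.3°: √(L² − r² sin²θ) = 0.073776 m.
v = −0.0175·157.3·0.59201·[1 + 0.0175·0.80593/0.073776] = -1.9416 m/s.
|v| = 1.9416 m/s = 1941.6 mm/s.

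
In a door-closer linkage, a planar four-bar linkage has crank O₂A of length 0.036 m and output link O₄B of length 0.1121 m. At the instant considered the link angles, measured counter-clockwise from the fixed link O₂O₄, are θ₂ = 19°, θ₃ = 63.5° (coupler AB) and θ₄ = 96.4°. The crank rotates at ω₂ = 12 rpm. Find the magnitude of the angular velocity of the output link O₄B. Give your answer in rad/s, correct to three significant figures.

0.521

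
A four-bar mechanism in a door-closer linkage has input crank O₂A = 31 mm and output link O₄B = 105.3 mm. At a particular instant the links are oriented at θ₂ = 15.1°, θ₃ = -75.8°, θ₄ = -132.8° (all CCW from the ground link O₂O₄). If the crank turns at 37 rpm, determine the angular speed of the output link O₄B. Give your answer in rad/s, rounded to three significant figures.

1.36

ω₂ = 3.875 rad/s (from 37 rpm).
Differentiating the loop-closure r₂e^{iθ₂}+r₃e^{iθ₃}=r₁+r₄e^{iθ₄} gives r₂ω₂e^{iθ₂}+r₃ω₃e^{iθ₃}=r₄ω₄e^{iθ₄}.
Eliminating the other unknown: ω₄ = r₂ω₂ sin(θ₂−θ₃) / [r₄ sin(θ₄−θ₃)].
Numerator sine = +0.99988; denominator sine = -0.83867.
Result = 0.031·3.875·(+0.99988) / (0.1053·(-0.83867)) = -1.3599 rad/s; magnitude 1.3599 rad/s.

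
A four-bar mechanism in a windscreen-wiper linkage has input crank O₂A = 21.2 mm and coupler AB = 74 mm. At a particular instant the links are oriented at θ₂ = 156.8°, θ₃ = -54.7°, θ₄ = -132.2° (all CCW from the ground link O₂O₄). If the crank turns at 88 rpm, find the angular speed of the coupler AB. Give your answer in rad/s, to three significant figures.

ω₂ = 9.215 rad/s (from 88 rpm).
Differentiating the loop-closure r₂e^{iθ₂}+r₃e^{iθ₃}=r₁+r₄e^{iθ₄} gives r₂ω₂e^{iθ₂}+r₃ω₃e^{iθ₃}=r₄ω₄e^{iθ₄}.
Eliminating the other unknown: ω₃ = r₂ω₂ sin(θ₄−θ₂) / [r₃ sin(θ₃−θ₄)].
Numerator sine = +0.94552; denominator sine = +0.97630.
Result = 0.0212·9.215·(+0.94552) / (0.074·(+0.97630)) = +2.5568 rad/s; magnitude 2.5568 rad/s.

2.56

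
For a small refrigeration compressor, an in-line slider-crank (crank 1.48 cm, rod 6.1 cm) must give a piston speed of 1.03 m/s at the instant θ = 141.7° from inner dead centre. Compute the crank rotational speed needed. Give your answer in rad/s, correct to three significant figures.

139

For an in-line slider-crank, |v_piston| = rω|sinθ|·[1 + r cosθ/√(L² − r² sin²θ)].
With r = 0.0148 m, L = 0.061 m, θ = 141.7°: the bracketed kinematic factor |dx/dθ| = 0.0074061 m.
ω = v/|dx/dθ| = 1.03/0.0074061 = 139.07 rad/s.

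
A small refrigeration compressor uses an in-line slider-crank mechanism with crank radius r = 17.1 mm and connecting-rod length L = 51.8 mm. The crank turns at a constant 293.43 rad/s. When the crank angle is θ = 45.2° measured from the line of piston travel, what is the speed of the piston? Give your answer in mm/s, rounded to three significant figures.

4410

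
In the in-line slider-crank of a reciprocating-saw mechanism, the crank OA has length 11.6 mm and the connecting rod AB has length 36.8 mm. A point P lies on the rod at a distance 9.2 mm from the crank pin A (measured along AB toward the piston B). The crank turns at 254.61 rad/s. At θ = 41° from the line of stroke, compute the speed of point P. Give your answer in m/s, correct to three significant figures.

ω = 254.6 rad/s.  Crank-pin speed |V_A| = rω = 2.9535 m/s, perpendicular to OA.
Rod angle: sinφ = −(r/L) sinθ ⇒ φ = -11.935°; ω_rod = −rω cosθ/√(L²−r²sin²θ) = -61.909 rad/s.
V_P = V_A + ω_rod × AP, with AP = 0.0092 m along the rod.
Components: V_Px = −rω sinθ − a·ω_rod·sinφ = -2.0554 m/s;  V_Py = rω cosθ + a·ω_rod·cosφ = +1.6718 m/s.
|V_P| = √(V_Px² + V_Py²) = 2.6495 m/s.

2.65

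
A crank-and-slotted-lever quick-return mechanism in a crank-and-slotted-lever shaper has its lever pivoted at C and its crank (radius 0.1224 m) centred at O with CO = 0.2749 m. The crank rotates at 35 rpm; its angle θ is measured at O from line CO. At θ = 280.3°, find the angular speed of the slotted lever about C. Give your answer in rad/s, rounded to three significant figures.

ω = 3.665 rad/s (from 35 rpm).
Crank pin A relative to C: A = (d + r cosθ, r sinθ); lever angle φ = atan2(r sinθ, d + r cosθ).
Differentiating tanφ: φ̇ = rω(d cosθ + r)/(d² + r² + 2dr cosθ).
d² + r² + 2dr cosθ = |CA|² = 0.102584 m²;  d cosθ + r = +0.17155 m.
|ω_lever| = |0.1224·3.665·+0.17155| / 0.102584 = 0.75023 rad/s.

0.750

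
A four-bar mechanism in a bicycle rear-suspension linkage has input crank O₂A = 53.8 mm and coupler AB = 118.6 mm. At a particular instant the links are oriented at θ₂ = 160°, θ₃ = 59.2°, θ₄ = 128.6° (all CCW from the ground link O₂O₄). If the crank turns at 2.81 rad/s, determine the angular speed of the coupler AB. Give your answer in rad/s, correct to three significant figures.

ω₂ = 2.81 rad/s
Differentiating the loop-closure r₂e^{iθ₂}+r₃e^{iθ₃}=r₁+r₄e^{iθ₄} gives r₂ω₂e^{iθ₂}+r₃ω₃e^{iθ₃}=r₄ω₄e^{iθ₄}.
Eliminating the other unknown: ω₃ = r₂ω₂ sin(θ₄−θ₂) / [r₃ sin(θ₃−θ₄)].
Numerator sine = -0.52101; denominator sine = -0.93606.
Result = 0.0538·2.81·(-0.52101) / (0.1186·(-0.93606)) = +0.70949 rad/s; magnitude 0.70949 rad/s.

0.709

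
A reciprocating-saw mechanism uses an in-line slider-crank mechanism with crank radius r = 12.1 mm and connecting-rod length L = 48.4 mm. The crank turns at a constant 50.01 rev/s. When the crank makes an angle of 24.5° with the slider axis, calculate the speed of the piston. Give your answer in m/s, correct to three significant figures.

1.94

ω = 2π·50 = 314.2 rad/s
For an in-line slider-crank, x = r cosθ + √(L² − r² sin²θ), so v = −rω sinθ·[1 + r cosθ/√(L² − r² sin²θ)].
With r = 0.0121 m, L = 0.0484 m, θ = 24.5°: √(L² − r² sin²θ) = 0.048139 m.
v = −0.0121·314.2·0.41469·[1 + 0.0121·0.90996/0.048139] = -1.9373 m/s.
|v| = 1.9373 m/s.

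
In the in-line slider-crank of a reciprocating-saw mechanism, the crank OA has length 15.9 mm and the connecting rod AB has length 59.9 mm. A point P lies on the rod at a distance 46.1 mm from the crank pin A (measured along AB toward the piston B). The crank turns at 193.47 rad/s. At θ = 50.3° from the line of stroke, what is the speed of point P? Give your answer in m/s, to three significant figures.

2.72

ω = 193.5 rad/s.  Crank-pin speed |V_A| = rω = 3.0762 m/s, perpendicular to OA.
Rod angle: sinφ = −(r/L) sinθ ⇒ φ = -11.785°; ω_rod = −rω cosθ/√(L²−r²sin²θ) = -33.51 rad/s.
V_P = V_A + ω_rod × AP, with AP = 0.0461 m along the rod.
Components: V_Px = −rω sinθ − a·ω_rod·sinφ = -2.6823 m/s;  V_Py = rω cosθ + a·ω_rod·cosφ = +0.4527 m/s.
|V_P| = √(V_Px² + V_Py²) = 2.7202 m/s.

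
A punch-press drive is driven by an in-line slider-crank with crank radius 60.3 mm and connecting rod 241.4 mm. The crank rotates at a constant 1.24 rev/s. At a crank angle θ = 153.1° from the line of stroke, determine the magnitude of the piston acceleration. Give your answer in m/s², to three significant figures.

ω = 2π·1.24 = 7.791 rad/s
x(θ) = r cosθ + √(L² − r² sin²θ); with ω constant, a = ω²·d²x/dθ².
d²x/dθ² = −r cosθ − r²(cos2θ)/√u − r⁴ sin²2θ/(4u^{3/2}),  u = L² − r² sin²θ = 0.0575297 m².
Substituting r = 0.0603 m, L = 0.2414 m, θ = 153.1°: d²x/dθ² = +0.044666 m.
a = ω²·d²x/dθ² = (7.791)²·(+0.044666) = +2.7113 m/s²;  |a| = 2.7113 m/s².

2.71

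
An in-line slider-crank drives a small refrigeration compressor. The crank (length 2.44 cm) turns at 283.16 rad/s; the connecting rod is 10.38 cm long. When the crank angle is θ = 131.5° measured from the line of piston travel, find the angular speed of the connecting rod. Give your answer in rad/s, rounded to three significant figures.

ω = 283.2 rad/s
The rod makes angle φ with the slider axis where L sinφ = r sinθ; differentiating, L cosφ·φ̇ = r ω cosθ.
L cosφ = √(L² − r² sin²θ) = 0.10218 m.
|ω_rod| = r ω |cosθ| / √(L² − r² sin²θ) = 0.0244·283.2·0.66262/0.10218 = 44.805 rad/s.

44.8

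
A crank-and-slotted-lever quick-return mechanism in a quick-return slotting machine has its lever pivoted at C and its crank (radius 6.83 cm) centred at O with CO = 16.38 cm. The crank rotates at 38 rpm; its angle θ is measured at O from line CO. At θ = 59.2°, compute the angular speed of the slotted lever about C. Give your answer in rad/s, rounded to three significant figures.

ω = 3.979 rad/s (from 38 rpm).
Crank pin A relative to C: A = (d + r cosθ, r sinθ); lever angle φ = atan2(r sinθ, d + r cosθ).
Differentiating tanφ: φ̇ = rω(d cosθ + r)/(d² + r² + 2dr cosθ).
d² + r² + 2dr cosθ = |CA|² = 0.0429523 m²;  d cosθ + r = +0.15217 m.
|ω_lever| = |0.0683·3.979·+0.15217| / 0.0429523 = 0.9629 rad/s.

0.963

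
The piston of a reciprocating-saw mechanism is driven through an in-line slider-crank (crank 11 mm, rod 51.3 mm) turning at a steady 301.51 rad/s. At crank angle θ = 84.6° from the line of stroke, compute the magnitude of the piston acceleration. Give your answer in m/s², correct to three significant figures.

ω = 301.5 rad/s
x(θ) = r cosθ + √(L² − r² sin²θ); with ω constant, a = ω²·d²x/dθ².
d²x/dθ² = −r cosθ − r²(cos2θ)/√u − r⁴ sin²2θ/(4u^{3/2}),  u = L² − r² sin²θ = 0.00251176 m².
Substituting r = 0.011 m, L = 0.0513 m, θ = 84.6°: d²x/dθ² = +0.0013354 m.
a = ω²·d²x/dθ² = (301.5)²·(+0.0013354) = +121.39 m/s²;  |a| = 121.39 m/s².

121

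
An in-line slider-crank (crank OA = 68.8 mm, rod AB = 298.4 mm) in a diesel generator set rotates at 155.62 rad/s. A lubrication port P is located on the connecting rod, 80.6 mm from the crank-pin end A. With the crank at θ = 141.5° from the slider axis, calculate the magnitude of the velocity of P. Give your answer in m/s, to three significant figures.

ω = 155.6 rad/s.  Crank-pin speed |V_A| = rω = 10.707 m/s, perpendicular to OA.
Rod angle: sinφ = −(r/L) sinθ ⇒ φ = -8.252°; ω_rod = −rω cosθ/√(L²−r²sin²θ) = +28.374 rad/s.
V_P = V_A + ω_rod × AP, with AP = 0.0806 m along the rod.
Components: V_Px = −rω sinθ − a·ω_rod·sinφ = -6.3368 m/s;  V_Py = rω cosθ + a·ω_rod·cosφ = -6.1159 m/s.
|V_P| = √(V_Px² + V_Py²) = 8.8067 m/s.

8.81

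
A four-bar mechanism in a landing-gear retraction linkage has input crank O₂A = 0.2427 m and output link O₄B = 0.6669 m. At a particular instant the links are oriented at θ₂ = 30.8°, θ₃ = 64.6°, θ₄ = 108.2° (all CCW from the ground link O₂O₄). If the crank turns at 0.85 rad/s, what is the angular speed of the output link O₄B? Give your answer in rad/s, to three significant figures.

ω₂ = 0.85 rad/s
Differentiating the loop-closure r₂e^{iθ₂}+r₃e^{iθ₃}=r₁+r₄e^{iθ₄} gives r₂ω₂e^{iθ₂}+r₃ω₃e^{iθ₃}=r₄ω₄e^{iθ₄}.
Eliminating the other unknown: ω₄ = r₂ω₂ sin(θ₂−θ₃) / [r₄ sin(θ₄−θ₃)].
Numerator sine = -0.55630; denominator sine = +0.68962.
Result = 0.2427·0.85·(-0.55630) / (0.6669·(+0.68962)) = -0.24953 rad/s; magnitude 0.24953 rad/s.

0.250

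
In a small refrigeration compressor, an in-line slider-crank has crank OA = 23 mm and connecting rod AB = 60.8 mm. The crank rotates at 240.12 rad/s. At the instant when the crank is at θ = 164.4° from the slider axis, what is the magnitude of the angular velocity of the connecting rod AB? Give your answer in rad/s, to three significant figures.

87.9

ω = 240.1 rad/s
The rod makes angle φ with the slider axis where L sinφ = r sinθ; differentiating, L cosφ·φ̇ = r ω cosθ.
L cosφ = √(L² − r² sin²θ) = 0.060485 m.
|ω_rod| = r ω |cosθ| / √(L² − r² sin²θ) = 0.023·240.1·0.96316/0.060485 = 87.945 rad/s.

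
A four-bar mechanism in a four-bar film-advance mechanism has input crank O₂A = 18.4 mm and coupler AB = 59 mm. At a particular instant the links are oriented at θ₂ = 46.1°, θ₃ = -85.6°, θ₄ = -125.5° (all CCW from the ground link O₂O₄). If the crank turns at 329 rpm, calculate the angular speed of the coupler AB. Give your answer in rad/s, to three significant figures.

ω₂ = 34.45 rad/s (from 329 rpm).
Differentiating the loop-closure r₂e^{iθ₂}+r₃e^{iθ₃}=r₁+r₄e^{iθ₄} gives r₂ω₂e^{iθ₂}+r₃ω₃e^{iθ₃}=r₄ω₄e^{iθ₄}.
Eliminating the other unknown: ω₃ = r₂ω₂ sin(θ₄−θ₂) / [r₃ sin(θ₃−θ₄)].
Numerator sine = -0.14608; denominator sine = +0.64145.
Result = 0.0184·34.45·(-0.14608) / (0.059·(+0.64145)) = -2.447 rad/s; magnitude 2.447 rad/s.

2.45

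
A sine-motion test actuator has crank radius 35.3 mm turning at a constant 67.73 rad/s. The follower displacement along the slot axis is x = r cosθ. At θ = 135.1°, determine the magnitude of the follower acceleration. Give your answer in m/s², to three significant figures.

ω = 67.73 rad/s
x = r cosθ ⇒ ẍ = −rω² cosθ (ω constant).
|a| = rω²|cosθ| = 0.0353·(67.73)²·|cos 135.1°| = 114.7 m/s².

115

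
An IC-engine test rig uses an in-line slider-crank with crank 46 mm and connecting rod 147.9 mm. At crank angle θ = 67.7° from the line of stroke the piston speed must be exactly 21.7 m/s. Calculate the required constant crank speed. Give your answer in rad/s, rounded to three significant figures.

For an in-line slider-crank, |v_piston| = rω|sinθ|·[1 + r cosθ/√(L² − r² sin²θ)].
With r = 0.046 m, L = 0.1479 m, θ = 67.7°: the bracketed kinematic factor |dx/dθ| = 0.047804 m.
ω = v/|dx/dθ| = 21.7/0.047804 = 453.93 rad/s.

454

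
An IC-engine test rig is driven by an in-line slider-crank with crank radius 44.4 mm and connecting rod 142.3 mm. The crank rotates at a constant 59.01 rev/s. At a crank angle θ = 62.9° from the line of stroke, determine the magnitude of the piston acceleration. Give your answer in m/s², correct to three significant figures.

ω = 2π·59 = 370.8 rad/s
x(θ) = r cosθ + √(L² − r² sin²θ); with ω constant, a = ω²·d²x/dθ².
d²x/dθ² = −r cosθ − r²(cos2θ)/√u − r⁴ sin²2θ/(4u^{3/2}),  u = L² − r² sin²θ = 0.018687 m².
Substituting r = 0.0444 m, L = 0.1423 m, θ = 62.9°: d²x/dθ² = -0.012041 m.
a = ω²·d²x/dθ² = (370.8)²·(-0.012041) = -1655.2 m/s²;  |a| = 1655.2 m/s².

1660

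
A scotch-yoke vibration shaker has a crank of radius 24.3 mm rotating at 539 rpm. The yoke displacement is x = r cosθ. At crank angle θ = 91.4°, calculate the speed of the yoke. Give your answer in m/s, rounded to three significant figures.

1.37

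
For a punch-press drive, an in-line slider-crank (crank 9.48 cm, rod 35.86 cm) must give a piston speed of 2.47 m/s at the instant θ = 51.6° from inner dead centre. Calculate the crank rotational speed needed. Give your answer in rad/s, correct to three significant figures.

For an in-line slider-crank, |v_piston| = rω|sinθ|·[1 + r cosθ/√(L² − r² sin²θ)].
With r = 0.0948 m, L = 0.3586 m, θ = 51.6°: the bracketed kinematic factor |dx/dθ| = 0.086764 m.
ω = v/|dx/dθ| = 2.47/0.086764 = 28.468 rad/s.

28.5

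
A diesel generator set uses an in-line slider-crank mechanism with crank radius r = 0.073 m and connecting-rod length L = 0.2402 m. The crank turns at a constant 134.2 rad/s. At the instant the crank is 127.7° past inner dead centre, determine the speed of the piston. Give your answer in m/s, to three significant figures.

ω = 134.2 rad/s
For an in-line slider-crank, x = r cosθ + √(L² − r² sin²θ), so v = −rω sinθ·[1 + r cosθ/√(L² − r² sin²θ)].
With r = 0.073 m, L = 0.2402 m, θ = 127.7°: √(L² − r² sin²θ) = 0.23315 m.
v = −0.073·134.2·0.79122·[1 + 0.073·-0.61153/0.23315] = -6.2672 m/s.
|v| = 6.2672 m/s.

6.27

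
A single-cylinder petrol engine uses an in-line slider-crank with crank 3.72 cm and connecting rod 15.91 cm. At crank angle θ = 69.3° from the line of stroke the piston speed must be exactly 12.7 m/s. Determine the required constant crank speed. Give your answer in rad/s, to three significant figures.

For an in-line slider-crank, |v_piston| = rω|sinθ|·[1 + r cosθ/√(L² − r² sin²θ)].
With r = 0.0372 m, L = 0.1591 m, θ = 69.3°: the bracketed kinematic factor |dx/dθ| = 0.037746 m.
ω = v/|dx/dθ| = 12.7/0.037746 = 336.46 rad/s.

336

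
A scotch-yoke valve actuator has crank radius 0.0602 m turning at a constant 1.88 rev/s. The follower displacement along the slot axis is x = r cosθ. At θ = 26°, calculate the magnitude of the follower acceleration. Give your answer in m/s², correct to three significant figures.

7.55

ω = 11.81 rad/s (from 1.88 rev/s).
x = r cosθ ⇒ ẍ = −rω² cosθ (ω constant).
|a| = rω²|cosθ| = 0.0602·(11.81)²·|cos 26°| = 7.5497 m/s².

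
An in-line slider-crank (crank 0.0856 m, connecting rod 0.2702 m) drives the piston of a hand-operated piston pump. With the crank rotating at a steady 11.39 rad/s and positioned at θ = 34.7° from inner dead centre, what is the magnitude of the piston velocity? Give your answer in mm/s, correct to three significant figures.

702

ω = 11.39 rad/s
For an in-line slider-crank, x = r cosθ + √(L² − r² sin²θ), so v = −rω sinθ·[1 + r cosθ/√(L² − r² sin²θ)].
With r = 0.0856 m, L = 0.2702 m, θ = 34.7°: √(L² − r² sin²θ) = 0.26577 m.
v = −0.0856·11.39·0.56928·[1 + 0.0856·0.82214/0.26577] = -0.70201 m/s.
|v| = 0.70201 m/s = 702.01 mm/s.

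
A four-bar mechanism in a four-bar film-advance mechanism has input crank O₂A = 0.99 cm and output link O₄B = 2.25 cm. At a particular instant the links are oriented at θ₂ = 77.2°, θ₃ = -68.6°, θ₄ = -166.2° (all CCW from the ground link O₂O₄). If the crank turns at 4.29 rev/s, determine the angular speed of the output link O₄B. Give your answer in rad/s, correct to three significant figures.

6.73

ω₂ = 26.95 rad/s (from 4.29 rev/s).
Differentiating the loop-closure r₂e^{iθ₂}+r₃e^{iθ₃}=r₁+r₄e^{iθ₄} gives r₂ω₂e^{iθ₂}+r₃ω₃e^{iθ₃}=r₄ω₄e^{iθ₄}.
Eliminating the other unknown: ω₄ = r₂ω₂ sin(θ₂−θ₃) / [r₄ sin(θ₄−θ₃)].
Numerator sine = +0.56208; denominator sine = -0.99122.
Result = 0.0099·26.95·(+0.56208) / (0.0225·(-0.99122)) = -6.7255 rad/s; magnitude 6.7255 rad/s.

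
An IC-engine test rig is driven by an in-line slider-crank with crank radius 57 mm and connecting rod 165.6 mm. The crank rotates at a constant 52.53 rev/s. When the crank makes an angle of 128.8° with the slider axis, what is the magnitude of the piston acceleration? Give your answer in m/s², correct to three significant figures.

ω = 2π·52.5 = 330.1 rad/s
x(θ) = r cosθ + √(L² − r² sin²θ); with ω constant, a = ω²·d²x/dθ².
d²x/dθ² = −r cosθ − r²(cos2θ)/√u − r⁴ sin²2θ/(4u^{3/2}),  u = L² − r² sin²θ = 0.02545 m².
Substituting r = 0.057 m, L = 0.1656 m, θ = 128.8°: d²x/dθ² = +0.03947 m.
a = ω²·d²x/dθ² = (330.1)²·(+0.03947) = +4299.7 m/s²;  |a| = 4299.7 m/s².

4300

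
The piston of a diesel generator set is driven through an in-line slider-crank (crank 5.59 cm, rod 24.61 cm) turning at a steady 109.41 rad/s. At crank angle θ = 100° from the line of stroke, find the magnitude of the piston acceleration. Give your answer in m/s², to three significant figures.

262

ω = 109.4 rad/s
x(θ) = r cosθ + √(L² − r² sin²θ); with ω constant, a = ω²·d²x/dθ².
d²x/dθ² = −r cosθ − r²(cos2θ)/√u − r⁴ sin²2θ/(4u^{3/2}),  u = L² − r² sin²θ = 0.0575346 m².
Substituting r = 0.0559 m, L = 0.2461 m, θ = 100°: d²x/dθ² = +0.021928 m.
a = ω²·d²x/dθ² = (109.4)²·(+0.021928) = +262.49 m/s²;  |a| = 262.49 m/s².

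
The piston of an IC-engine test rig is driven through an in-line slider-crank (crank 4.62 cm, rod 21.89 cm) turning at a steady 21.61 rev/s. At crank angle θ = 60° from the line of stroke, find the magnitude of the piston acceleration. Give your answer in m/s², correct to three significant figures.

ω = 2π·21.6 = 135.8 rad/s
x(θ) = r cosθ + √(L² − r² sin²θ); with ω constant, a = ω²·d²x/dθ².
d²x/dθ² = −r cosθ − r²(cos2θ)/√u − r⁴ sin²2θ/(4u^{3/2}),  u = L² − r² sin²θ = 0.0463164 m².
Substituting r = 0.0462 m, L = 0.2189 m, θ = 60°: d²x/dθ² = -0.018227 m.
a = ω²·d²x/dθ² = (135.8)²·(-0.018227) = -336.03 m/s²;  |a| = 336.03 m/s².

336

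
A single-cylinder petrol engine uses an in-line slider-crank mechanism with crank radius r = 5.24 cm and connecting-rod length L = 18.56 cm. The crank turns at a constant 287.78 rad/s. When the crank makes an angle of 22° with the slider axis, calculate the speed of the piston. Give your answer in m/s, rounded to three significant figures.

7.14

ω = 287.8 rad/s
For an in-line slider-crank, x = r cosθ + √(L² − r² sin²θ), so v = −rω sinθ·[1 + r cosθ/√(L² − r² sin²θ)].
With r = 0.0524 m, L = 0.1856 m, θ = 22°: √(L² − r² sin²θ) = 0.18456 m.
v = −0.0524·287.8·0.37461·[1 + 0.0524·0.92718/0.18456] = -7.136 m/s.
|v| = 7.136 m/s.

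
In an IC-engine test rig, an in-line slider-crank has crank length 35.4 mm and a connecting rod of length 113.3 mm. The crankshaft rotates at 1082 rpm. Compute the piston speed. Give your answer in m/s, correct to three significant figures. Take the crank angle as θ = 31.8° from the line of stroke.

ω = 2π·1082/60 = 113.3 rad/s
For an in-line slider-crank, x = r cosθ + √(L² − r² sin²θ), so v = −rω sinθ·[1 + r cosθ/√(L² − r² sin²θ)].
With r = 0.0354 m, L = 0.1133 m, θ = 31.8°: √(L² − r² sin²θ) = 0.11175 m.
v = −0.0354·113.3·0.52696·[1 + 0.0354·0.84989/0.11175] = -2.6827 m/s.
|v| = 2.6827 m/s.

2.68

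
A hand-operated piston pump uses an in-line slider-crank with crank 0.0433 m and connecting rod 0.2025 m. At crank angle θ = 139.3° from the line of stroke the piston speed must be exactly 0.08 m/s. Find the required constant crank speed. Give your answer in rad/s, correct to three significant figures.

3.39

For an in-line slider-crank, |v_piston| = rω|sinθ|·[1 + r cosθ/√(L² − r² sin²θ)].
With r = 0.0433 m, L = 0.2025 m, θ = 139.3°: the bracketed kinematic factor |dx/dθ| = 0.023613 m.
ω = v/|dx/dθ| = 0.08/0.023613 = 3.3879 rad/s.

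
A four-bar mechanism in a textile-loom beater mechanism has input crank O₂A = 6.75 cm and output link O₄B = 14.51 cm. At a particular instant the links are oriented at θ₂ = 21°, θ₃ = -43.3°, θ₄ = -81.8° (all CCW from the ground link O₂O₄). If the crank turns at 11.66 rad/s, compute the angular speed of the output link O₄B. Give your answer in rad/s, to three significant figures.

7.85

ω₂ = 11.66 rad/s
Differentiating the loop-closure r₂e^{iθ₂}+r₃e^{iθ₃}=r₁+r₄e^{iθ₄} gives r₂ω₂e^{iθ₂}+r₃ω₃e^{iθ₃}=r₄ω₄e^{iθ₄}.
Eliminating the other unknown: ω₄ = r₂ω₂ sin(θ₂−θ₃) / [r₄ sin(θ₄−θ₃)].
Numerator sine = +0.90108; denominator sine = -0.62251.
Result = 0.0675·11.66·(+0.90108) / (0.1451·(-0.62251)) = -7.8514 rad/s; magnitude 7.8514 rad/s.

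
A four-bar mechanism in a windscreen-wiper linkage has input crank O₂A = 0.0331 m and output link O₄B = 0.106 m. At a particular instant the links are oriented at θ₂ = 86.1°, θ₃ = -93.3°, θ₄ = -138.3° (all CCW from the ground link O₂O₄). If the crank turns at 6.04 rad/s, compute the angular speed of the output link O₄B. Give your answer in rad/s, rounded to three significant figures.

ω₂ = 6.04 rad/s
Differentiating the loop-closure r₂e^{iθ₂}+r₃e^{iθ₃}=r₁+r₄e^{iθ₄} gives r₂ω₂e^{iθ₂}+r₃ω₃e^{iθ₃}=r₄ω₄e^{iθ₄}.
Eliminating the other unknown: ω₄ = r₂ω₂ sin(θ₂−θ₃) / [r₄ sin(θ₄−θ₃)].
Numerator sine = +0.01047; denominator sine = -0.70711.
Result = 0.0331·6.04·(+0.01047) / (0.106·(-0.70711)) = -0.027932 rad/s; magnitude 0.027932 rad/s.

0.0279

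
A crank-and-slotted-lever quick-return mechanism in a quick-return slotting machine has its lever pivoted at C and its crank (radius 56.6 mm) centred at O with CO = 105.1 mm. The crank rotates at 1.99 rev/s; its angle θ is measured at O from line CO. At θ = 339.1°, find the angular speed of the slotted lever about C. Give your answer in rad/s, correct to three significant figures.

4.32

ω = 12.5 rad/s (from 1.99 rev/s).
Crank pin A relative to C: A = (d + r cosθ, r sinθ); lever angle φ = atan2(r sinθ, d + r cosθ).
Differentiating tanφ: φ̇ = rω(d cosθ + r)/(d² + r² + 2dr cosθ).
d² + r² + 2dr cosθ = |CA|² = 0.0253641 m²;  d cosθ + r = +0.15478 m.
|ω_lever| = |0.0566·12.5·+0.15478| / 0.0253641 = 4.3188 rad/s.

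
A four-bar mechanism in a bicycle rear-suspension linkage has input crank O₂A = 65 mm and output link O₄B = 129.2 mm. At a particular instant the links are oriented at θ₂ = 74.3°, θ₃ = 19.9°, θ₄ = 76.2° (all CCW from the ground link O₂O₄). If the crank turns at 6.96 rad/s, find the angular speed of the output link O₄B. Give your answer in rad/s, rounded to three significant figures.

ω₂ = 6.96 rad/s
Differentiating the loop-closure r₂e^{iθ₂}+r₃e^{iθ₃}=r₁+r₄e^{iθ₄} gives r₂ω₂e^{iθ₂}+r₃ω₃e^{iθ₃}=r₄ω₄e^{iθ₄}.
Eliminating the other unknown: ω₄ = r₂ω₂ sin(θ₂−θ₃) / [r₄ sin(θ₄−θ₃)].
Numerator sine = +0.81310; denominator sine = +0.83195.
Result = 0.065·6.96·(+0.81310) / (0.1292·(+0.83195)) = +3.4222 rad/s; magnitude 3.4222 rad/s.

3.42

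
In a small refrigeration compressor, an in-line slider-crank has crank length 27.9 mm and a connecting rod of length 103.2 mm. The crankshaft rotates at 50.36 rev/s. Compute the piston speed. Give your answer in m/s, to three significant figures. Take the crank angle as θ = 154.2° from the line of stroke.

2.90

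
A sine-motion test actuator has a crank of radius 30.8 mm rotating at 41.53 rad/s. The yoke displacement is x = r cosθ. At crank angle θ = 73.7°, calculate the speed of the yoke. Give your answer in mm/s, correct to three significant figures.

1230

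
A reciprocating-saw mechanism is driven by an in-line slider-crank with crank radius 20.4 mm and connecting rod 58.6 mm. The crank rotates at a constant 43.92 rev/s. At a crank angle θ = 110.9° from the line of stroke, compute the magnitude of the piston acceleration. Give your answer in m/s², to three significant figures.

972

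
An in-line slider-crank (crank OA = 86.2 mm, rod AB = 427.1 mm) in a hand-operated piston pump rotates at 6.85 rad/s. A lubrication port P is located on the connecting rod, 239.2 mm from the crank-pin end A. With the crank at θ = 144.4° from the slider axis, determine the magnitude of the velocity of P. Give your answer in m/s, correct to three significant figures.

0.377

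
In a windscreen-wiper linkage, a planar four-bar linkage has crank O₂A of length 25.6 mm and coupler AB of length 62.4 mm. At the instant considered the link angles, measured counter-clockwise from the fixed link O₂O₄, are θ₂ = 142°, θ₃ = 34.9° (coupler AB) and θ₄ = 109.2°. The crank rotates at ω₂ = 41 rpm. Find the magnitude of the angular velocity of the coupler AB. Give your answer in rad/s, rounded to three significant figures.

ω₂ = 4.294 rad/s (from 41 rpm).
Differentiating the loop-closure r₂e^{iθ₂}+r₃e^{iθ₃}=r₁+r₄e^{iθ₄} gives r₂ω₂e^{iθ₂}+r₃ω₃e^{iθ₃}=r₄ω₄e^{iθ₄}.
Eliminating the other unknown: ω₃ = r₂ω₂ sin(θ₄−θ₂) / [r₃ sin(θ₃−θ₄)].
Numerator sine = -0.54171; denominator sine = -0.96269.
Result = 0.0256·4.294·(-0.54171) / (0.0624·(-0.96269)) = +0.99117 rad/s; magnitude 0.99117 rad/s.

0.991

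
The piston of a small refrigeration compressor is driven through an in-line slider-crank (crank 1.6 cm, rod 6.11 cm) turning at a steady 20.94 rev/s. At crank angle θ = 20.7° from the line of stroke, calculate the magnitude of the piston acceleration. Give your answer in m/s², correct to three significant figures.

314

ω = 2π·20.9 = 131.6 rad/s
x(θ) = r cosθ + √(L² − r² sin²θ); with ω constant, a = ω²·d²x/dθ².
d²x/dθ² = −r cosθ − r²(cos2θ)/√u − r⁴ sin²2θ/(4u^{3/2}),  u = L² − r² sin²θ = 0.00370122 m².
Substituting r = 0.016 m, L = 0.0611 m, θ = 20.7°: d²x/dθ² = -0.018155 m.
a = ω²·d²x/dθ² = (131.6)²·(-0.018155) = -314.28 m/s²;  |a| = 314.28 m/s².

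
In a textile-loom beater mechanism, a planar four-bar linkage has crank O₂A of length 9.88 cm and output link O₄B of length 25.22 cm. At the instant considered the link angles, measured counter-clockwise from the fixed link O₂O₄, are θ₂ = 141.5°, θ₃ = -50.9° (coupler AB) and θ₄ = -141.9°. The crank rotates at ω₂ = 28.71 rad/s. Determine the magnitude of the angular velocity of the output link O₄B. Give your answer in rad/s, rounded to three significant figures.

ω₂ = 28.71 rad/s
Differentiating the loop-closure r₂e^{iθ₂}+r₃e^{iθ₃}=r₁+r₄e^{iθ₄} gives r₂ω₂e^{iθ₂}+r₃ω₃e^{iθ₃}=r₄ω₄e^{iθ₄}.
Eliminating the other unknown: ω₄ = r₂ω₂ sin(θ₂−θ₃) / [r₄ sin(θ₄−θ₃)].
Numerator sine = -0.21474; denominator sine = -0.99985.
Result = 0.0988·28.71·(-0.21474) / (0.2522·(-0.99985)) = +2.4155 rad/s; magnitude 2.4155 rad/s.

2.42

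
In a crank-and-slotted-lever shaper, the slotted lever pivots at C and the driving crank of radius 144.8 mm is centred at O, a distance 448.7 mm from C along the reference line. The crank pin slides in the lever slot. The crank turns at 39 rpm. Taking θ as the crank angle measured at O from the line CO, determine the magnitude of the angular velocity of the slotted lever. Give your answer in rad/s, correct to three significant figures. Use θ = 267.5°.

ω = 4.084 rad/s (from 39 rpm).
Crank pin A relative to C: A = (d + r cosθ, r sinθ); lever angle φ = atan2(r sinθ, d + r cosθ).
Differentiating tanφ: φ̇ = rω(d cosθ + r)/(d² + r² + 2dr cosθ).
d² + r² + 2dr cosθ = |CA|² = 0.216631 m²;  d cosθ + r = +0.12523 m.
|ω_lever| = |0.1448·4.084·+0.12523| / 0.216631 = 0.34186 rad/s.

0.342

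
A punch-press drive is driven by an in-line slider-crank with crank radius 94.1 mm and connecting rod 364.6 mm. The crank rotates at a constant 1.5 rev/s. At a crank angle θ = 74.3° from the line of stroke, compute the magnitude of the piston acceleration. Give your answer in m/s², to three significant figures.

0.372

ω = 2π·1.5 = 9.425 rad/s
x(θ) = r cosθ + √(L² − r² sin²θ); with ω constant, a = ω²·d²x/dθ².
d²x/dθ² = −r cosθ − r²(cos2θ)/√u − r⁴ sin²2θ/(4u^{3/2}),  u = L² − r² sin²θ = 0.124727 m².
Substituting r = 0.0941 m, L = 0.3646 m, θ = 74.3°: d²x/dθ² = -0.0041836 m.
a = ω²·d²x/dθ² = (9.425)²·(-0.0041836) = -0.37161 m/s²;  |a| = 0.37161 m/s².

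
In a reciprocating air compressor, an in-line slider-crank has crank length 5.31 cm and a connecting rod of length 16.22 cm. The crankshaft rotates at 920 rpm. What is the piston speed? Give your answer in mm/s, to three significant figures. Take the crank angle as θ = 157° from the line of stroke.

ω = 2π·920/60 = 96.34 rad/s
For an in-line slider-crank, x = r cosθ + √(L² − r² sin²θ), so v = −rω sinθ·[1 + r cosθ/√(L² − r² sin²θ)].
With r = 0.0531 m, L = 0.1622 m, θ = 157°: √(L² − r² sin²θ) = 0.16087 m.
v = −0.0531·96.34·0.39073·[1 + 0.0531·-0.92050/0.16087] = -1.3915 m/s.
|v| = 1.3915 m/s = 1391.5 mm/s.

1390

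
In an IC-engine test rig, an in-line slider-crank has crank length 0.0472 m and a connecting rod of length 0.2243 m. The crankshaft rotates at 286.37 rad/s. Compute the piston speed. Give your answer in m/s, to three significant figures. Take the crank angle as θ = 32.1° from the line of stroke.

8.47

ω = 286.4 rad/s
For an in-line slider-crank, x = r cosθ + √(L² − r² sin²θ), so v = −rω sinθ·[1 + r cosθ/√(L² − r² sin²θ)].
With r = 0.0472 m, L = 0.2243 m, θ = 32.1°: √(L² − r² sin²θ) = 0.22289 m.
v = −0.0472·286.4·0.53140·[1 + 0.0472·0.84712/0.22289] = -8.4712 m/s.
|v| = 8.4712 m/s.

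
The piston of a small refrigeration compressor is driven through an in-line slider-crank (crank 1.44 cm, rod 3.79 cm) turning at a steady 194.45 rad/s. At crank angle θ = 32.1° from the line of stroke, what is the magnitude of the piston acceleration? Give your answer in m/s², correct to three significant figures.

ω = 194.4 rad/s
x(θ) = r cosθ + √(L² − r² sin²θ); with ω constant, a = ω²·d²x/dθ².
d²x/dθ² = −r cosθ − r²(cos2θ)/√u − r⁴ sin²2θ/(4u^{3/2}),  u = L² − r² sin²θ = 0.00137785 m².
Substituting r = 0.0144 m, L = 0.0379 m, θ = 32.1°: d²x/dθ² = -0.0148 m.
a = ω²·d²x/dθ² = (194.4)²·(-0.0148) = -559.61 m/s²;  |a| = 559.61 m/s².

560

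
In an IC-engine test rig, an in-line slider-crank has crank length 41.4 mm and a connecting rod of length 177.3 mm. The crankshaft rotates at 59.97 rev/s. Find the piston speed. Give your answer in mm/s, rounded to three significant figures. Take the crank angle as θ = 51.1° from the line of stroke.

14000

ω = 2π·60 = 376.8 rad/s
For an in-line slider-crank, x = r cosθ + √(L² − r² sin²θ), so v = −rω sinθ·[1 + r cosθ/√(L² − r² sin²θ)].
With r = 0.0414 m, L = 0.1773 m, θ = 51.1°: √(L² − r² sin²θ) = 0.17435 m.
v = −0.0414·376.8·0.77824·[1 + 0.0414·0.62796/0.17435] = -13.951 m/s.
|v| = 13.951 m/s = 13951 mm/s.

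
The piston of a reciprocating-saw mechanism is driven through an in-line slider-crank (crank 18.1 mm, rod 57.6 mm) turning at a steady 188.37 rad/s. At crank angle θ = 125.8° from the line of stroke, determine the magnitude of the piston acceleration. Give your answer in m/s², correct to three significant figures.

ω = 188.4 rad/s
x(θ) = r cosθ + √(L² − r² sin²θ); with ω constant, a = ω²·d²x/dθ².
d²x/dθ² = −r cosθ − r²(cos2θ)/√u − r⁴ sin²2θ/(4u^{3/2}),  u = L² − r² sin²θ = 0.00310225 m².
Substituting r = 0.0181 m, L = 0.0576 m, θ = 125.8°: d²x/dθ² = +0.012305 m.
a = ω²·d²x/dθ² = (188.4)²·(+0.012305) = +436.61 m/s²;  |a| = 436.61 m/s².

437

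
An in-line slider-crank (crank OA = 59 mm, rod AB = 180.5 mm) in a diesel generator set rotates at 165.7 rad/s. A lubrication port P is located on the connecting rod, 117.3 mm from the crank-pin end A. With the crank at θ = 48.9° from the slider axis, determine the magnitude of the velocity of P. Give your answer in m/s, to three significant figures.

8.72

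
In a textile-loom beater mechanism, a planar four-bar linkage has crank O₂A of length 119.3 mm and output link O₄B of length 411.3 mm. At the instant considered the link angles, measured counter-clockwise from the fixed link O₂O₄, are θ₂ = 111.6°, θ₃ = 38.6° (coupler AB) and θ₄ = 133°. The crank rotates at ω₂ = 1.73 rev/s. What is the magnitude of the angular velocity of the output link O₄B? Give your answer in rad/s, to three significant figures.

3.02

ω₂ = 10.87 rad/s (from 1.73 rev/s).
Differentiating the loop-closure r₂e^{iθ₂}+r₃e^{iθ₃}=r₁+r₄e^{iθ₄} gives r₂ω₂e^{iθ₂}+r₃ω₃e^{iθ₃}=r₄ω₄e^{iθ₄}.
Eliminating the other unknown: ω₄ = r₂ω₂ sin(θ₂−θ₃) / [r₄ sin(θ₄−θ₃)].
Numerator sine = +0.95630; denominator sine = +0.99705.
Result = 0.1193·10.87·(+0.95630) / (0.4113·(+0.99705)) = +3.024 rad/s; magnitude 3.024 rad/s.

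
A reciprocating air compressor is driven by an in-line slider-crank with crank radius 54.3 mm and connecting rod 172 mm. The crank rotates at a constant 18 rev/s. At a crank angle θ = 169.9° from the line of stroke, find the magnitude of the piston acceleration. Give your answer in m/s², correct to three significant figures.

477

ω = 2π·18 = 113.1 rad/s
x(θ) = r cosθ + √(L² − r² sin²θ); with ω constant, a = ω²·d²x/dθ².
d²x/dθ² = −r cosθ − r²(cos2θ)/√u − r⁴ sin²2θ/(4u^{3/2}),  u = L² − r² sin²θ = 0.0294933 m².
Substituting r = 0.0543 m, L = 0.172 m, θ = 169.9°: d²x/dθ² = +0.037295 m.
a = ω²·d²x/dθ² = (113.1)²·(+0.037295) = +477.04 m/s²;  |a| = 477.04 m/s².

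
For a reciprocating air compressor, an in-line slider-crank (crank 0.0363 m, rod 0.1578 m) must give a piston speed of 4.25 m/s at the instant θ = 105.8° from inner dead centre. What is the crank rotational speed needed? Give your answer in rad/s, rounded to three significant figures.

For an in-line slider-crank, |v_piston| = rω|sinθ|·[1 + r cosθ/√(L² − r² sin²θ)].
With r = 0.0363 m, L = 0.1578 m, θ = 105.8°: the bracketed kinematic factor |dx/dθ| = 0.032685 m.
ω = v/|dx/dθ| = 4.25/0.032685 = 130.03 rad/s.

130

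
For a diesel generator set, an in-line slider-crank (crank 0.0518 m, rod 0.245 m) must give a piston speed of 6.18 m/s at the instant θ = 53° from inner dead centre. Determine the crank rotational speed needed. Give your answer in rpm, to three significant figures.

1260

For an in-line slider-crank, |v_piston| = rω|sinθ|·[1 + r cosθ/√(L² − r² sin²θ)].
With r = 0.0518 m, L = 0.245 m, θ = 53°: the bracketed kinematic factor |dx/dθ| = 0.04671 m.
ω = v/|dx/dθ| = 6.18/0.04671 = 132.31 rad/s.
N = 60ω/(2π) = 1263.4 rpm.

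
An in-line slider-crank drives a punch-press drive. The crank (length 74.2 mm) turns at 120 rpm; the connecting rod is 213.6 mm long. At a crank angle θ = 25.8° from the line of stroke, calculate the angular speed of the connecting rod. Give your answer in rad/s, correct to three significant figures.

3.98

ω = 12.57 rad/s (converted from 120 rpm).
The rod makes angle φ with the slider axis where L sinφ = r sinθ; differentiating, L cosφ·φ̇ = r ω cosθ.
L cosφ = √(L² − r² sin²θ) = 0.21114 m.
|ω_rod| = r ω |cosθ| / √(L² − r² sin²θ) = 0.0742·12.57·0.90032/0.21114 = 3.9759 rad/s.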